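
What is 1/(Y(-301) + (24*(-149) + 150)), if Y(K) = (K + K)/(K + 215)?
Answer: -1/3419 ≈ -0.00029248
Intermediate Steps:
Y(K) = 2*K/(215 + K) (Y(K) = (2*K)/(215 + K) = 2*K/(215 + K))
1/(Y(-301) + (24*(-149) + 150)) = 1/(2*(-301)/(215 - 301) + (24*(-149) + 150)) = 1/(2*(-301)/(-86) + (-3576 + 150)) = 1/(2*(-301)*(-1/86) - 3426) = 1/(7 - 3426) = 1/(-3419) = -1/3419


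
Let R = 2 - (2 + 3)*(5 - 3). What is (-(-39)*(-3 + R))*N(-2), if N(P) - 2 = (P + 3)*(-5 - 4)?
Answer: 3003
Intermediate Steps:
N(P) = -25 - 9*P (N(P) = 2 + (P + 3)*(-5 - 4) = 2 + (3 + P)*(-9) = 2 + (-27 - 9*P) = -25 - 9*P)
R = -8 (R = 2 - 5*2 = 2 - 1*10 = 2 - 10 = -8)
(-(-39)*(-3 + R))*N(-2) = (-(-39)*(-3 - 8))*(-25 - 9*(-2)) = (-(-39)*(-11))*(-25 + 18) = -13*33*(-7) = -429*(-7) = 3003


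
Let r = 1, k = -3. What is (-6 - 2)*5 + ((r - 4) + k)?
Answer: -46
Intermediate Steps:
(-6 - 2)*5 + ((r - 4) + k) = (-6 - 2)*5 + ((1 - 4) - 3) = -8*5 + (-3 - 3) = -40 - 6 = -46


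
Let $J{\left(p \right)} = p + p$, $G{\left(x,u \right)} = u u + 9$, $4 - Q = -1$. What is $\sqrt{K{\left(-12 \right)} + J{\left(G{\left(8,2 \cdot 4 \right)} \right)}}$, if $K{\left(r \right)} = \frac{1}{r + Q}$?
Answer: $\frac{\sqrt{7147}}{7} \approx 12.077$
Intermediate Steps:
$Q = 5$ ($Q = 4 - -1 = 4 + 1 = 5$)
$K{\left(r \right)} = \frac{1}{5 + r}$ ($K{\left(r \right)} = \frac{1}{r + 5} = \frac{1}{5 + r}$)
$G{\left(x,u \right)} = 9 + u^{2}$ ($G{\left(x,u \right)} = u^{2} + 9 = 9 + u^{2}$)
$J{\left(p \right)} = 2 p$
$\sqrt{K{\left(-12 \right)} + J{\left(G{\left(8,2 \cdot 4 \right)} \right)}} = \sqrt{\frac{1}{5 - 12} + 2 \left(9 + \left(2 \cdot 4\right)^{2}\right)} = \sqrt{\frac{1}{-7} + 2 \left(9 + 8^{2}\right)} = \sqrt{- \frac{1}{7} + 2 \left(9 + 64\right)} = \sqrt{- \frac{1}{7} + 2 \cdot 73} = \sqrt{- \frac{1}{7} + 146} = \sqrt{\frac{1021}{7}} = \frac{\sqrt{7147}}{7}$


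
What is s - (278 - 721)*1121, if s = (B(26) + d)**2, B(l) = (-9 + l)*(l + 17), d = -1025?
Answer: 583039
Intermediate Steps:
B(l) = (-9 + l)*(17 + l)
s = 86436 (s = ((-153 + 26**2 + 8*26) - 1025)**2 = ((-153 + 676 + 208) - 1025)**2 = (731 - 1025)**2 = (-294)**2 = 86436)
s - (278 - 721)*1121 = 86436 - (278 - 721)*1121 = 86436 - (-443)*1121 = 86436 - 1*(-496603) = 86436 + 496603 = 583039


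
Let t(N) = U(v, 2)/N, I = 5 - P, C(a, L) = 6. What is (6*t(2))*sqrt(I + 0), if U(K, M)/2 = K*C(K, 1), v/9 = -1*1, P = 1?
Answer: -648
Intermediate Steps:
v = -9 (v = 9*(-1*1) = 9*(-1) = -9)
U(K, M) = 12*K (U(K, M) = 2*(K*6) = 2*(6*K) = 12*K)
I = 4 (I = 5 - 1*1 = 5 - 1 = 4)
t(N) = -108/N (t(N) = (12*(-9))/N = -108/N)
(6*t(2))*sqrt(I + 0) = (6*(-108/2))*sqrt(4 + 0) = (6*(-108*1/2))*sqrt(4) = (6*(-54))*2 = -324*2 = -648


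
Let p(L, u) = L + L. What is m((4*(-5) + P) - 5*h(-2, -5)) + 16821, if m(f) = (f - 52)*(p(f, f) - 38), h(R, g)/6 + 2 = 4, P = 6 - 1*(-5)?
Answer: 38117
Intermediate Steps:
P = 11 (P = 6 + 5 = 11)
h(R, g) = 12 (h(R, g) = -12 + 6*4 = -12 + 24 = 12)
p(L, u) = 2*L
m(f) = (-52 + f)*(-38 + 2*f) (m(f) = (f - 52)*(2*f - 38) = (-52 + f)*(-38 + 2*f))
m((4*(-5) + P) - 5*h(-2, -5)) + 16821 = (1976 - 142*((4*(-5) + 11) - 5*12) + 2*((4*(-5) + 11) - 5*12)²) + 16821 = (1976 - 142*((-20 + 11) - 60) + 2*((-20 + 11) - 60)²) + 16821 = (1976 - 142*(-9 - 60) + 2*(-9 - 60)²) + 16821 = (1976 - 142*(-69) + 2*(-69)²) + 16821 = (1976 + 9798 + 2*4761) + 16821 = (1976 + 9798 + 9522) + 16821 = 21296 + 16821 = 38117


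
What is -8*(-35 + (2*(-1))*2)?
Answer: 312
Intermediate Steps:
-8*(-35 + (2*(-1))*2) = -8*(-35 - 2*2) = -8*(-35 - 4) = -8*(-39) = 312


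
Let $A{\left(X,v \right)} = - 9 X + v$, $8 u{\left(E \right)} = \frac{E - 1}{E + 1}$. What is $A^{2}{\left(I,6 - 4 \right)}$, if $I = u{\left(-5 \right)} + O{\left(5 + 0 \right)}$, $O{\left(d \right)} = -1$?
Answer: $\frac{22201}{256} \approx 86.723$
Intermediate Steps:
$u{\left(E \right)} = \frac{-1 + E}{8 \left(1 + E\right)}$ ($u{\left(E \right)} = \frac{\left(E - 1\right) \frac{1}{E + 1}}{8} = \frac{\left(-1 + E\right) \frac{1}{1 + E}}{8} = \frac{\frac{1}{1 + E} \left(-1 + E\right)}{8} = \frac{-1 + E}{8 \left(1 + E\right)}$)
$I = - \frac{13}{16}$ ($I = \frac{-1 - 5}{8 \left(1 - 5\right)} - 1 = \frac{1}{8} \frac{1}{-4} \left(-6\right) - 1 = \frac{1}{8} \left(- \frac{1}{4}\right) \left(-6\right) - 1 = \frac{3}{16} - 1 = - \frac{13}{16} \approx -0.8125$)
$A{\left(X,v \right)} = v - 9 X$
$A^{2}{\left(I,6 - 4 \right)} = \left(\left(6 - 4\right) - - \frac{117}{16}\right)^{2} = \left(2 + \frac{117}{16}\right)^{2} = \left(\frac{149}{16}\right)^{2} = \frac{22201}{256}$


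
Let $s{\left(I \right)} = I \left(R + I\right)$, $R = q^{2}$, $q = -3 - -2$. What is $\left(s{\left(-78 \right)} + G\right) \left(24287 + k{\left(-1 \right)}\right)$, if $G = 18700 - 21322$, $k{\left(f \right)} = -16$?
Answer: $82133064$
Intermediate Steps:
$q = -1$ ($q = -3 + 2 = -1$)
$R = 1$ ($R = \left(-1\right)^{2} = 1$)
$s{\left(I \right)} = I \left(1 + I\right)$
$G = -2622$
$\left(s{\left(-78 \right)} + G\right) \left(24287 + k{\left(-1 \right)}\right) = \left(- 78 \left(1 - 78\right) - 2622\right) \left(24287 - 16\right) = \left(\left(-78\right) \left(-77\right) - 2622\right) 24271 = \left(6006 - 2622\right) 24271 = 3384 \cdot 24271 = 82133064$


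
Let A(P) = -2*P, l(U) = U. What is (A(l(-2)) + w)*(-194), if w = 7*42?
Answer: -57812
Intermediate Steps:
w = 294
(A(l(-2)) + w)*(-194) = (-2*(-2) + 294)*(-194) = (4 + 294)*(-194) = 298*(-194) = -57812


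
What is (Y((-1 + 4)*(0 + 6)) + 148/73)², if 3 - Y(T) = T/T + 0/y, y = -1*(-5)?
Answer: 86436/5329 ≈ 16.220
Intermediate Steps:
y = 5
Y(T) = 2 (Y(T) = 3 - (T/T + 0/5) = 3 - (1 + 0*(⅕)) = 3 - (1 + 0) = 3 - 1*1 = 3 - 1 = 2)
(Y((-1 + 4)*(0 + 6)) + 148/73)² = (2 + 148/73)² = (294/73)² = 86436/5329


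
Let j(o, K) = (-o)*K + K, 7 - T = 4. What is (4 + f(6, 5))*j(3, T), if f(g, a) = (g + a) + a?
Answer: -120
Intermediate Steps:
f(g, a) = g + 2*a (f(g, a) = (a + g) + a = g + 2*a)
T = 3 (T = 7 - 1*4 = 7 - 4 = 3)
j(o, K) = K - K*o (j(o, K) = -K*o + K = K - K*o)
(4 + f(6, 5))*j(3, T) = (4 + (6 + 2*5))*(3*(1 - 1*3)) = (4 + (6 + 10))*(3*(1 - 3)) = (4 + 16)*(3*(-2)) = 20*(-6) = -120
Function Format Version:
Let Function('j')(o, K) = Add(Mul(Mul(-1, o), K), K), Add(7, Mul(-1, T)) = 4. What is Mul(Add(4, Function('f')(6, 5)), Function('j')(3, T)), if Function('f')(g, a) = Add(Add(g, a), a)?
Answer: -120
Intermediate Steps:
Function('f')(g, a) = Add(g, Mul(2, a)) (Function('f')(g, a) = Add(Add(a, g), a) = Add(g, Mul(2, a)))
T = 3 (T = Add(7, Mul(-1, 4)) = Add(7, -4) = 3)
Function('j')(o, K) = Add(K, Mul(-1, K, o)) (Function('j')(o, K) = Add(Mul(-1, K, o), K) = Add(K, Mul(-1, K, o)))
Mul(Add(4, Function('f')(6, 5)), Function('j')(3, T)) = Mul(Add(4, Add(6, Mul(2, 5))), Mul(3, Add(1, Mul(-1, 3)))) = Mul(Add(4, Add(6, 10)), Mul(3, Add(1, -3))) = Mul(Add(4, 16), Mul(3, -2)) = Mul(20, -6) = -120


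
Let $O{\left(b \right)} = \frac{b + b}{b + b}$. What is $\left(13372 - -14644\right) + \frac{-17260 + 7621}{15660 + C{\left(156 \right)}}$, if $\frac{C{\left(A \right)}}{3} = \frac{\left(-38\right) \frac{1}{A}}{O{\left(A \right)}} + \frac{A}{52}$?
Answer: $\frac{11412767386}{407375} \approx 28015.0$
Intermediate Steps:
$O{\left(b \right)} = 1$ ($O{\left(b \right)} = \frac{2 b}{2 b} = 2 b \frac{1}{2 b} = 1$)
$C{\left(A \right)} = - \frac{114}{A} + \frac{3 A}{52}$ ($C{\left(A \right)} = 3 \left(\frac{\left(-38\right) \frac{1}{A}}{1} + \frac{A}{52}\right) = 3 \left(- \frac{38}{A} 1 + A \frac{1}{52}\right) = 3 \left(- \frac{38}{A} + \frac{A}{52}\right) = - \frac{114}{A} + \frac{3 A}{52}$)
$\left(13372 - -14644\right) + \frac{-17260 + 7621}{15660 + C{\left(156 \right)}} = \left(13372 - -14644\right) + \frac{-17260 + 7621}{15660 + \left(- \frac{114}{156} + \frac{3}{52} \cdot 156\right)} = \left(13372 + 14644\right) - \frac{9639}{15660 + \left(\left(-114\right) \frac{1}{156} + 9\right)} = 28016 - \frac{9639}{15660 + \left(- \frac{19}{26} + 9\right)} = 28016 - \frac{9639}{15660 + \frac{215}{26}} = 28016 - \frac{9639}{\frac{407375}{26}} = 28016 - \frac{250614}{407375} = \frac{11412767386}{407375}$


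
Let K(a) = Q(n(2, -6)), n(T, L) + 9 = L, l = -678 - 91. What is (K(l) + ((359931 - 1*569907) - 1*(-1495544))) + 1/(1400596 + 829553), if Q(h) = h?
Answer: 2866974737398/2230149 ≈ 1.2856e+6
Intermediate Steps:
l = -769
n(T, L) = -9 + L
K(a) = -15 (K(a) = -9 - 6 = -15)
(K(l) + ((359931 - 1*569907) - 1*(-1495544))) + 1/(1400596 + 829553) = (-15 + ((359931 - 1*569907) - 1*(-1495544))) + 1/(1400596 + 829553) = (-15 + ((359931 - 569907) + 1495544)) + 1/2230149 = (-15 + (-209976 + 1495544)) + 1/2230149 = (-15 + 1285568) + 1/2230149 = 1285553 + 1/2230149 = 2866974737398/2230149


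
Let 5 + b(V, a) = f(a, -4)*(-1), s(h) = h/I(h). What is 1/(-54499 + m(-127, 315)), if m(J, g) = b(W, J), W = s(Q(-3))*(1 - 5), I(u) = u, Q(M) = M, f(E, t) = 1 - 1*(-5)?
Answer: -1/54510 ≈ -1.8345e-5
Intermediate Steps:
f(E, t) = 6 (f(E, t) = 1 + 5 = 6)
s(h) = 1 (s(h) = h/h = 1)
W = -4 (W = 1*(1 - 5) = 1*(-4) = -4)
b(V, a) = -11 (b(V, a) = -5 + 6*(-1) = -5 - 6 = -11)
m(J, g) = -11
1/(-54499 + m(-127, 315)) = 1/(-54499 - 11) = 1/(-54510) = -1/54510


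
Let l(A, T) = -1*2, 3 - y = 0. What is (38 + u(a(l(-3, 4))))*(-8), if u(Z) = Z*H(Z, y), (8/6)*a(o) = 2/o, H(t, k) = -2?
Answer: -316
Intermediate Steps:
y = 3 (y = 3 - 1*0 = 3 + 0 = 3)
l(A, T) = -2
a(o) = 3/(2*o) (a(o) = 3*(2/o)/4 = 3/(2*o))
u(Z) = -2*Z (u(Z) = Z*(-2) = -2*Z)
(38 + u(a(l(-3, 4))))*(-8) = (38 - 3/(-2))*(-8) = (38 - 3*(-1)/2)*(-8) = (38 - 2*(-3/4))*(-8) = (38 + 3/2)*(-8) = (79/2)*(-8) = -316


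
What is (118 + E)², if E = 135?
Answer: 64009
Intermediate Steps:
(118 + E)² = (118 + 135)² = 253² = 64009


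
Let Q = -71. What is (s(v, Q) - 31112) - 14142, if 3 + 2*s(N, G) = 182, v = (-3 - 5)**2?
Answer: -90329/2 ≈ -45165.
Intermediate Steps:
v = 64 (v = (-8)**2 = 64)
s(N, G) = 179/2 (s(N, G) = -3/2 + (1/2)*182 = -3/2 + 91 = 179/2)
(s(v, Q) - 31112) - 14142 = (179/2 - 31112) - 14142 = -62045/2 - 14142 = -90329/2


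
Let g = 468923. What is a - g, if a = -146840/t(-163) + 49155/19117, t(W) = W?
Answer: -1458382208988/3116071 ≈ -4.6802e+5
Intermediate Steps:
a = 2815152545/3116071 (a = -146840/(-163) + 49155/19117 = -146840*(-1/163) + 49155*(1/19117) = 146840/163 + 49155/19117 = 2815152545/3116071 ≈ 903.43)
a - g = 2815152545/3116071 - 1*468923 = 2815152545/3116071 - 468923 = -1458382208988/3116071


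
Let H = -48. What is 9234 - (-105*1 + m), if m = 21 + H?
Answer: 9366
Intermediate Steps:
m = -27 (m = 21 - 48 = -27)
9234 - (-105*1 + m) = 9234 - (-105*1 - 27) = 9234 - (-105 - 27) = 9234 - 1*(-132) = 9234 + 132 = 9366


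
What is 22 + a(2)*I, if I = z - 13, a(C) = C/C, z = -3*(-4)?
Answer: 21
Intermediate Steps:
z = 12
a(C) = 1
I = -1 (I = 12 - 13 = -1)
22 + a(2)*I = 22 + 1*(-1) = 22 - 1 = 21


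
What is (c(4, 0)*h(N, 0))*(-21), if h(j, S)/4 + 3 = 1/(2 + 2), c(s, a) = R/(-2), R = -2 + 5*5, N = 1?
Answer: -5313/2 ≈ -2656.5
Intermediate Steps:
R = 23 (R = -2 + 25 = 23)
c(s, a) = -23/2 (c(s, a) = 23/(-2) = 23*(-½) = -23/2)
h(j, S) = -11 (h(j, S) = -12 + 4/(2 + 2) = -12 + 4/4 = -12 + 4*(¼) = -12 + 1 = -11)
(c(4, 0)*h(N, 0))*(-21) = -23/2*(-11)*(-21) = (253/2)*(-21) = -5313/2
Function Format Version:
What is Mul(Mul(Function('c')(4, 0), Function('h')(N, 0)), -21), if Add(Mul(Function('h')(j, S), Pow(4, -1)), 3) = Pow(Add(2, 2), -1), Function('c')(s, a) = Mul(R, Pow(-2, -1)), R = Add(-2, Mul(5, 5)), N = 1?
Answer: Rational(-5313, 2) ≈ -2656.5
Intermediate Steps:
R = 23 (R = Add(-2, 25) = 23)
Function('c')(s, a) = Rational(-23, 2) (Function('c')(s, a) = Mul(23, Pow(-2, -1)) = Mul(23, Rational(-1, 2)) = Rational(-23, 2))
Function('h')(j, S) = -11 (Function('h')(j, S) = Add(-12, Mul(4, Pow(Add(2, 2), -1))) = Add(-12, Mul(4, Pow(4, -1))) = Add(-12, Mul(4, Rational(1, 4))) = Add(-12, 1) = -11)
Mul(Mul(Function('c')(4, 0), Function('h')(N, 0)), -21) = Mul(Mul(Rational(-23, 2), -11), -21) = Mul(Rational(253, 2), -21) = Rational(-5313, 2)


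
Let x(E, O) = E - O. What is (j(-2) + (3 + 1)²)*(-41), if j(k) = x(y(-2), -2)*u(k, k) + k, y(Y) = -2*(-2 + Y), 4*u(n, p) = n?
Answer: -369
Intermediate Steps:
u(n, p) = n/4
y(Y) = 4 - 2*Y
j(k) = 7*k/2 (j(k) = ((4 - 2*(-2)) - 1*(-2))*(k/4) + k = ((4 + 4) + 2)*(k/4) + k = (8 + 2)*(k/4) + k = 10*(k/4) + k = 5*k/2 + k = 7*k/2)
(j(-2) + (3 + 1)²)*(-41) = ((7/2)*(-2) + (3 + 1)²)*(-41) = (-7 + 4²)*(-41) = (-7 + 16)*(-41) = 9*(-41) = -369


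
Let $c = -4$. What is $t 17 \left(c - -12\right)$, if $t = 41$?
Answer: $5576$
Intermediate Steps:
$t 17 \left(c - -12\right) = 41 \cdot 17 \left(-4 - -12\right) = 697 \left(-4 + 12\right) = 697 \cdot 8 = 5576$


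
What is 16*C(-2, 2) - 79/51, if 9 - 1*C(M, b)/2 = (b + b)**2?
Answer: -11503/51 ≈ -225.55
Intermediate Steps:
C(M, b) = 18 - 8*b**2 (C(M, b) = 18 - 2*(b + b)**2 = 18 - 2*4*b**2 = 18 - 8*b**2)
16*C(-2, 2) - 79/51 = 16*(18 - 8*2**2) - 79/51 = 16*(18 - 8*4) - 79*1/51 = 16*(18 - 32) - 79/51 = 16*(-14) - 79/51 = -224 - 79/51 = -11503/51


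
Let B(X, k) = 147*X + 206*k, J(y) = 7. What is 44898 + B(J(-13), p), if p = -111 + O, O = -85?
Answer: 5551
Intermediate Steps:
p = -196 (p = -111 - 85 = -196)
44898 + B(J(-13), p) = 44898 + (147*7 + 206*(-196)) = 44898 + (1029 - 40376) = 44898 - 39347 = 5551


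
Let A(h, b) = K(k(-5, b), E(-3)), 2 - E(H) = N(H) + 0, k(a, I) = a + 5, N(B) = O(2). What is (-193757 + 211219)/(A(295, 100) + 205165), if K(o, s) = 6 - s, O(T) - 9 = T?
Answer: 8731/102590 ≈ 0.085106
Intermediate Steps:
O(T) = 9 + T
N(B) = 11 (N(B) = 9 + 2 = 11)
k(a, I) = 5 + a
E(H) = -9 (E(H) = 2 - (11 + 0) = 2 - 1*11 = 2 - 11 = -9)
A(h, b) = 15 (A(h, b) = 6 - 1*(-9) = 6 + 9 = 15)
(-193757 + 211219)/(A(295, 100) + 205165) = (-193757 + 211219)/(15 + 205165) = 17462/205180 = 17462*(1/205180) = 8731/102590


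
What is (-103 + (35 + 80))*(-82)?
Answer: -984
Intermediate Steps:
(-103 + (35 + 80))*(-82) = (-103 + 115)*(-82) = 12*(-82) = -984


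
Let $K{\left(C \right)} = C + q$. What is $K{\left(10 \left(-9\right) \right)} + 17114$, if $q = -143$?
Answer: $16881$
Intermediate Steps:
$K{\left(C \right)} = -143 + C$ ($K{\left(C \right)} = C - 143 = -143 + C$)
$K{\left(10 \left(-9\right) \right)} + 17114 = \left(-143 + 10 \left(-9\right)\right) + 17114 = \left(-143 - 90\right) + 17114 = -233 + 17114 = 16881$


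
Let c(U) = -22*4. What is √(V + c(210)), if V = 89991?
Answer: 11*√743 ≈ 299.84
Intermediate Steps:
c(U) = -88
√(V + c(210)) = √(89991 - 88) = √89903 = 11*√743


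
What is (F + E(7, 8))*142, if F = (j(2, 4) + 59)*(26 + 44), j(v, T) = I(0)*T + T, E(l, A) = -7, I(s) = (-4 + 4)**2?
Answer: 625226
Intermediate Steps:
I(s) = 0 (I(s) = 0**2 = 0)
j(v, T) = T (j(v, T) = 0*T + T = 0 + T = T)
F = 4410 (F = (4 + 59)*(26 + 44) = 63*70 = 4410)
(F + E(7, 8))*142 = (4410 - 7)*142 = 4403*142 = 625226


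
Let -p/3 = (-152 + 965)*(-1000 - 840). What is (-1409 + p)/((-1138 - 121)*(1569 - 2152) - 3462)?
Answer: 4486351/730535 ≈ 6.1412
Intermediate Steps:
p = 4487760 (p = -3*(-152 + 965)*(-1000 - 840) = -2439*(-1840) = -3*(-1495920) = 4487760)
(-1409 + p)/((-1138 - 121)*(1569 - 2152) - 3462) = (-1409 + 4487760)/((-1138 - 121)*(1569 - 2152) - 3462) = 4486351/(-1259*(-583) - 3462) = 4486351/(733997 - 3462) = 4486351/730535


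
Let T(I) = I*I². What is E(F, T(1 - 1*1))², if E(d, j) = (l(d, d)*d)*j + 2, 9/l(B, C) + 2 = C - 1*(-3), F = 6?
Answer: 4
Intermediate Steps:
T(I) = I³
l(B, C) = 9/(1 + C) (l(B, C) = 9/(-2 + (C - 1*(-3))) = 9/(-2 + (C + 3)) = 9/(-2 + (3 + C)) = 9/(1 + C))
E(d, j) = 2 + 9*d*j/(1 + d) (E(d, j) = ((9/(1 + d))*d)*j + 2 = (9*d/(1 + d))*j + 2 = 9*d*j/(1 + d) + 2 = 2 + 9*d*j/(1 + d))
E(F, T(1 - 1*1))² = ((2 + 2*6 + 9*6*(1 - 1*1)³)/(1 + 6))² = ((2 + 12 + 9*6*(1 - 1)³)/7)² = ((2 + 12 + 9*6*0³)/7)² = ((2 + 12 + 9*6*0)/7)² = ((2 + 12 + 0)/7)² = ((⅐)*14)² = 2² = 4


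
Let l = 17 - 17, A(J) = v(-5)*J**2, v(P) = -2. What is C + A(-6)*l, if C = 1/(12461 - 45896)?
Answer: -1/33435 ≈ -2.9909e-5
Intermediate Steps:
A(J) = -2*J**2
C = -1/33435 (C = 1/(-33435) = -1/33435 ≈ -2.9909e-5)
l = 0
C + A(-6)*l = -1/33435 - 2*(-6)**2*0 = -1/33435 - 2*36*0 = -1/33435 - 72*0 = -1/33435 + 0 = -1/33435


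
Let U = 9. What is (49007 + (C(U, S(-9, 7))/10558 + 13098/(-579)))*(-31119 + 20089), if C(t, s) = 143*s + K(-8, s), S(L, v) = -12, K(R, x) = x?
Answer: -550478843294890/1018847 ≈ -5.4030e+8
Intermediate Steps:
C(t, s) = 144*s (C(t, s) = 143*s + s = 144*s)
(49007 + (C(U, S(-9, 7))/10558 + 13098/(-579)))*(-31119 + 20089) = (49007 + ((144*(-12))/10558 + 13098/(-579)))*(-31119 + 20089) = (49007 + (-1728*1/10558 + 13098*(-1/579)))*(-11030) = (49007 + (-864/5279 - 4366/193))*(-11030) = (49007 - 23214866/1018847)*(-11030) = (49907420063/1018847)*(-11030) = -550478843294890/1018847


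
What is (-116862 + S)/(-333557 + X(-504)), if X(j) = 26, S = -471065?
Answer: 587927/333531 ≈ 1.7627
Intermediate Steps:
(-116862 + S)/(-333557 + X(-504)) = (-116862 - 471065)/(-333557 + 26) = -587927/(-333531) = -587927*(-1/333531) = 587927/333531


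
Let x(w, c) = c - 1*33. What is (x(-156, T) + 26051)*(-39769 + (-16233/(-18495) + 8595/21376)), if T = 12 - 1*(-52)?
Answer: -7593790331807001/7321280 ≈ -1.0372e+9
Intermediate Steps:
T = 64 (T = 12 + 52 = 64)
x(w, c) = -33 + c (x(w, c) = c - 33 = -33 + c)
(x(-156, T) + 26051)*(-39769 + (-16233/(-18495) + 8595/21376)) = ((-33 + 64) + 26051)*(-39769 + (-16233/(-18495) + 8595/21376)) = (31 + 26051)*(-39769 + (-16233*(-1/18495) + 8595*(1/21376))) = 26082*(-39769 + (5411/6165 + 8595/21376)) = 26082*(-39769 + 168653711/131783040) = 26082*(-5240711064049/131783040) = -7593790331807001/7321280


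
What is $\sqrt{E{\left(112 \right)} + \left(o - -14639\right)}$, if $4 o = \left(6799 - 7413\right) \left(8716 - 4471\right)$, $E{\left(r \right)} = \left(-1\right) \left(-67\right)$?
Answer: $\frac{i \sqrt{2547606}}{2} \approx 798.06 i$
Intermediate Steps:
$E{\left(r \right)} = 67$
$o = - \frac{1303215}{2}$ ($o = \frac{\left(6799 - 7413\right) \left(8716 - 4471\right)}{4} = \frac{\left(-614\right) 4245}{4} = \frac{1}{4} \left(-2606430\right) = - \frac{1303215}{2} \approx -6.5161 \cdot 10^{5}$)
$\sqrt{E{\left(112 \right)} + \left(o - -14639\right)} = \sqrt{67 - \frac{1273937}{2}} = \sqrt{- \frac{1273803}{2}} = \frac{i \sqrt{2547606}}{2}$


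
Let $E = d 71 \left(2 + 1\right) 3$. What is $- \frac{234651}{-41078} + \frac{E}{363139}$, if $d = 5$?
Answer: $\frac{85342173699}{14917023842} \approx 5.7211$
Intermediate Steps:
$E = 3195$ ($E = 5 \cdot 71 \left(2 + 1\right) 3 = 355 \cdot 3 \cdot 3 = 355 \cdot 9 = 3195$)
$- \frac{234651}{-41078} + \frac{E}{363139} = - \frac{234651}{-41078} + \frac{3195}{363139} = \left(-234651\right) \left(- \frac{1}{41078}\right) + 3195 \cdot \frac{1}{363139} = \frac{234651}{41078} + \frac{3195}{363139} = \frac{85342173699}{14917023842}$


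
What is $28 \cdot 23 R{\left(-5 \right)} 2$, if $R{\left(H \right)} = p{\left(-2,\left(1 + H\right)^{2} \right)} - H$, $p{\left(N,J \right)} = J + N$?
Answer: $24472$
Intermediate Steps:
$R{\left(H \right)} = -2 + \left(1 + H\right)^{2} - H$ ($R{\left(H \right)} = \left(\left(1 + H\right)^{2} - 2\right) - H = \left(-2 + \left(1 + H\right)^{2}\right) - H = -2 + \left(1 + H\right)^{2} - H$)
$28 \cdot 23 R{\left(-5 \right)} 2 = 28 \cdot 23 \left(-1 - 5 + \left(-5\right)^{2}\right) 2 = 644 \left(-1 - 5 + 25\right) 2 = 644 \cdot 19 \cdot 2 = 644 \cdot 38 = 24472$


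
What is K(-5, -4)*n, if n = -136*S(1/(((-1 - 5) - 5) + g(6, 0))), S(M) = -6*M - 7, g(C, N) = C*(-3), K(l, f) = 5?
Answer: 133960/29 ≈ 4619.3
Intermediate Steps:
g(C, N) = -3*C
S(M) = -7 - 6*M
n = 26792/29 (n = -136*(-7 - 6/(((-1 - 5) - 5) - 3*6)) = -136*(-7 - 6/((-6 - 5) - 18)) = -136*(-7 - 6/(-11 - 18)) = -136*(-7 - 6/(-29)) = -136*(-7 - 6*(-1/29)) = -136*(-7 + 6/29) = -136*(-197/29) = 26792/29 ≈ 923.86)
K(-5, -4)*n = 5*(26792/29) = 133960/29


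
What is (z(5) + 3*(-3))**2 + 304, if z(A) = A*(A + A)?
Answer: 1985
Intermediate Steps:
z(A) = 2*A**2 (z(A) = A*(2*A) = 2*A**2)
(z(5) + 3*(-3))**2 + 304 = (2*5**2 + 3*(-3))**2 + 304 = (2*25 - 9)**2 + 304 = (50 - 9)**2 + 304 = 41**2 + 304 = 1681 + 304 = 1985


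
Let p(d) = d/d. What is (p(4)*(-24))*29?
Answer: -696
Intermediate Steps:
p(d) = 1
(p(4)*(-24))*29 = (1*(-24))*29 = -24*29 = -696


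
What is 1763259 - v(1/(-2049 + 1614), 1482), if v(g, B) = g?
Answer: 767017666/435 ≈ 1.7633e+6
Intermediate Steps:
1763259 - v(1/(-2049 + 1614), 1482) = 1763259 - 1/(-2049 + 1614) = 1763259 - 1/(-435) = 1763259 - 1*(-1/435) = 1763259 + 1/435 = 767017666/435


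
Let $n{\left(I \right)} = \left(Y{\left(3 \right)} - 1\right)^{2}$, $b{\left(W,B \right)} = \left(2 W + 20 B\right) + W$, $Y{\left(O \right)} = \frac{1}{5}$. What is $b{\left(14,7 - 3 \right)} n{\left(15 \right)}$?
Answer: $\frac{1952}{25} \approx 78.08$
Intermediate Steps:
$Y{\left(O \right)} = \frac{1}{5}$
$b{\left(W,B \right)} = 3 W + 20 B$
$n{\left(I \right)} = \frac{16}{25}$ ($n{\left(I \right)} = \left(\frac{1}{5} - 1\right)^{2} = \left(- \frac{4}{5}\right)^{2} = \frac{16}{25}$)
$b{\left(14,7 - 3 \right)} n{\left(15 \right)} = \left(3 \cdot 14 + 20 \left(7 - 3\right)\right) \frac{16}{25} = \left(42 + 20 \cdot 4\right) \frac{16}{25} = \left(42 + 80\right) \frac{16}{25} = 122 \cdot \frac{16}{25} = \frac{1952}{25}$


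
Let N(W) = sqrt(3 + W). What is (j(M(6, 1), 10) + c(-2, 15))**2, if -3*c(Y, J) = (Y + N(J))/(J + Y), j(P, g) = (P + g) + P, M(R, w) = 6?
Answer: 739618/1521 - 1720*sqrt(2)/507 ≈ 481.47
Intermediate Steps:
j(P, g) = g + 2*P
c(Y, J) = -(Y + sqrt(3 + J))/(3*(J + Y))
(j(M(6, 1), 10) + c(-2, 15))**2 = ((10 + 2*6) + (-1*(-2) - sqrt(3 + 15))/(3*(15 - 2)))**2 = ((10 + 12) + (1/3)*(2 - sqrt(18))/13)**2 = (22 + (1/3)*(1/13)*(2 - 3*sqrt(2)))**2 = (22 + (2/39 - sqrt(2)/13))**2 = (860/39 - sqrt(2)/13)**2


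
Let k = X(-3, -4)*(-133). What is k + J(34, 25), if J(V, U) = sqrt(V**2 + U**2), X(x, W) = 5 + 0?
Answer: -665 + sqrt(1781) ≈ -622.80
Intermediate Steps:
X(x, W) = 5
k = -665 (k = 5*(-133) = -665)
J(V, U) = sqrt(U**2 + V**2)
k + J(34, 25) = -665 + sqrt(25**2 + 34**2) = -665 + sqrt(625 + 1156) = -665 + sqrt(1781)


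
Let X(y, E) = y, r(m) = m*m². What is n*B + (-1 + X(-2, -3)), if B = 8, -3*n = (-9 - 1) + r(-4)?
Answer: 583/3 ≈ 194.33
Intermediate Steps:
r(m) = m³
n = 74/3 (n = -((-9 - 1) + (-4)³)/3 = -(-10 - 64)/3 = -⅓*(-74) = 74/3 ≈ 24.667)
n*B + (-1 + X(-2, -3)) = (74/3)*8 + (-1 - 2) = 592/3 - 3 = 583/3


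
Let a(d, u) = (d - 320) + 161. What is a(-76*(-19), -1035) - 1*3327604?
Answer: -3326319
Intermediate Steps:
a(d, u) = -159 + d (a(d, u) = (-320 + d) + 161 = -159 + d)
a(-76*(-19), -1035) - 1*3327604 = (-159 - 76*(-19)) - 1*3327604 = (-159 + 1444) - 3327604 = 1285 - 3327604 = -3326319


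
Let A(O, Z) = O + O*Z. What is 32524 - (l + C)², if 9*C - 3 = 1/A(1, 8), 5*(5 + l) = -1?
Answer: 5330883944/164025 ≈ 32500.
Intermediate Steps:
l = -26/5 (l = -5 + (⅕)*(-1) = -5 - ⅕ = -26/5 ≈ -5.2000)
C = 28/81 (C = ⅓ + 1/(9*((1*(1 + 8)))) = ⅓ + 1/(9*((1*9))) = ⅓ + (⅑)/9 = ⅓ + (⅑)*(⅑) = ⅓ + 1/81 = 28/81 ≈ 0.34568)
32524 - (l + C)² = 32524 - (-26/5 + 28/81)² = 32524 - (-1966/405)² = 32524 - 1*3865156/164025 = 32524 - 3865156/164025 = 5330883944/164025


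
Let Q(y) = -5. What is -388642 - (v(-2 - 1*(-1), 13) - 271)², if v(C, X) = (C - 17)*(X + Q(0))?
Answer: -560867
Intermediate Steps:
v(C, X) = (-17 + C)*(-5 + X) (v(C, X) = (C - 17)*(X - 5) = (-17 + C)*(-5 + X))
-388642 - (v(-2 - 1*(-1), 13) - 271)² = -388642 - ((85 - 17*13 - 5*(-2 - 1*(-1)) + (-2 - 1*(-1))*13) - 271)² = -388642 - ((85 - 221 - 5*(-2 + 1) + (-2 + 1)*13) - 271)² = -388642 - ((85 - 221 - 5*(-1) - 1*13) - 271)² = -388642 - ((85 - 221 + 5 - 13) - 271)² = -388642 - (-144 - 271)² = -388642 - 1*(-415)² = -388642 - 1*172225 = -388642 - 172225 = -560867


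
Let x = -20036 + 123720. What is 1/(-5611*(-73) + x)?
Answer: 1/513287 ≈ 1.9482e-6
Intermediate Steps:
x = 103684
1/(-5611*(-73) + x) = 1/(-5611*(-73) + 103684) = 1/(409603 + 103684) = 1/513287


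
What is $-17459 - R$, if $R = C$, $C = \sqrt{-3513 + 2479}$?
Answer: $-17459 - i \sqrt{1034} \approx -17459.0 - 32.156 i$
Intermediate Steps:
$C = i \sqrt{1034}$ ($C = \sqrt{-1034} = i \sqrt{1034} \approx 32.156 i$)
$R = i \sqrt{1034} \approx 32.156 i$
$-17459 - R = -17459 - i \sqrt{1034}$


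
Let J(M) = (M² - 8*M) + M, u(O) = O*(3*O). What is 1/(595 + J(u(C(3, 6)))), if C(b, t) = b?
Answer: 1/1135 ≈ 0.00088106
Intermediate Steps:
u(O) = 3*O²
J(M) = M² - 7*M
1/(595 + J(u(C(3, 6)))) = 1/(595 + (3*3²)*(-7 + 3*3²)) = 1/(595 + (3*9)*(-7 + 3*9)) = 1/(595 + 27*(-7 + 27)) = 1/(595 + 27*20) = 1/(595 + 540) = 1/1135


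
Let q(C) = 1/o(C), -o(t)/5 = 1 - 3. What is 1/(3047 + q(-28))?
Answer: 10/30471 ≈ 0.00032818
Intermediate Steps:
o(t) = 10 (o(t) = -5*(1 - 3) = -5*(-2) = 10)
q(C) = ⅒ (q(C) = 1/10 = ⅒)
1/(3047 + q(-28)) = 1/(3047 + ⅒) = 1/(30471/10) = 10/30471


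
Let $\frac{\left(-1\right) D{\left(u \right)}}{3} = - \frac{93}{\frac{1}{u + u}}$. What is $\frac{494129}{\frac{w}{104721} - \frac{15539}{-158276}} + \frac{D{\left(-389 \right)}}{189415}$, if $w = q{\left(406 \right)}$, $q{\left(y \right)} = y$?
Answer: $\frac{310265474408805552402}{64079839848025} \approx 4.8419 \cdot 10^{6}$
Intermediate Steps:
$w = 406$
$D{\left(u \right)} = 558 u$ ($D{\left(u \right)} = - 3 \left(- \frac{93}{\frac{1}{u + u}}\right) = - 3 \left(- \frac{93}{\frac{1}{2 u}}\right) = - 3 \left(- \frac{93}{\frac{1}{2} \frac{1}{u}}\right) = - 3 \left(- 93 \cdot 2 u\right) = - 3 \left(- 186 u\right) = 558 u$)
$\frac{494129}{\frac{w}{104721} - \frac{15539}{-158276}} + \frac{D{\left(-389 \right)}}{189415} = \frac{494129}{\frac{406}{104721} - \frac{15539}{-158276}} + \frac{558 \left(-389\right)}{189415} = \frac{494129}{406 \cdot \frac{1}{104721} - - \frac{15539}{158276}} - \frac{217062}{189415} = \frac{494129}{\frac{406}{104721} + \frac{15539}{158276}} - \frac{217062}{189415} = \frac{494129}{\frac{1691519675}{16574820996}} - \frac{217062}{189415} = 494129 \cdot \frac{16574820996}{1691519675} - \frac{217062}{189415} = \frac{8190099723932484}{1691519675} - \frac{217062}{189415} = \frac{310265474408805552402}{64079839848025}$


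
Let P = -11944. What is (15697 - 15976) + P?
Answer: -12223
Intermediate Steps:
(15697 - 15976) + P = (15697 - 15976) - 11944 = -279 - 11944 = -12223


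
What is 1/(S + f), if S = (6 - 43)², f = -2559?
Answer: -1/1190 ≈ -0.00084034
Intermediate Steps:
S = 1369 (S = (-37)² = 1369)
1/(S + f) = 1/(1369 - 2559) = 1/(-1190) = -1/1190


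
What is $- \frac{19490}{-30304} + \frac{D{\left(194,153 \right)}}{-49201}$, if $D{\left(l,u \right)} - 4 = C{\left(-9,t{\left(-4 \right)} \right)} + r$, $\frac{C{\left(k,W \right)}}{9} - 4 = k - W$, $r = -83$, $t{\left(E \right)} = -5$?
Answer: $\frac{480660753}{745493552} \approx 0.64476$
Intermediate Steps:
$C{\left(k,W \right)} = 36 - 9 W + 9 k$ ($C{\left(k,W \right)} = 36 + 9 \left(k - W\right) = 36 - \left(- 9 k + 9 W\right) = 36 - 9 W + 9 k$)
$D{\left(l,u \right)} = -79$ ($D{\left(l,u \right)} = 4 + \left(\left(36 - -45 + 9 \left(-9\right)\right) - 83\right) = 4 + \left(\left(36 + 45 - 81\right) - 83\right) = 4 + \left(0 - 83\right) = 4 - 83 = -79$)
$- \frac{19490}{-30304} + \frac{D{\left(194,153 \right)}}{-49201} = - \frac{19490}{-30304} - \frac{79}{-49201} = \left(-19490\right) \left(- \frac{1}{30304}\right) - - \frac{79}{49201} = \frac{9745}{15152} + \frac{79}{49201} = \frac{480660753}{745493552}$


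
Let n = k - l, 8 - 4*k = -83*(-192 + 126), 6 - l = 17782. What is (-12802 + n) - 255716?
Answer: -504219/2 ≈ -2.5211e+5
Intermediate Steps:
l = -17776 (l = 6 - 1*17782 = 6 - 17782 = -17776)
k = -2735/2 (k = 2 - (-83)*(-192 + 126)/4 = 2 - (-83)*(-66)/4 = 2 - ¼*5478 = 2 - 2739/2 = -2735/2 ≈ -1367.5)
n = 32817/2 (n = -2735/2 - 1*(-17776) = -2735/2 + 17776 = 32817/2 ≈ 16409.)
(-12802 + n) - 255716 = (-12802 + 32817/2) - 255716 = 7213/2 - 255716 = -504219/2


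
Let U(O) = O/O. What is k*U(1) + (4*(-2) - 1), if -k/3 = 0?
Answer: -9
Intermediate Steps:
k = 0 (k = -3*0 = 0)
U(O) = 1
k*U(1) + (4*(-2) - 1) = 0*1 + (4*(-2) - 1) = 0 + (-8 - 1) = 0 - 9 = -9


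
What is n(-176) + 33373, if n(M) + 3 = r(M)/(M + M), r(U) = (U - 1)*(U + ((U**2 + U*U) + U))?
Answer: 64345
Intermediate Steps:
r(U) = (-1 + U)*(2*U + 2*U**2) (r(U) = (-1 + U)*(U + ((U**2 + U**2) + U)) = (-1 + U)*(U + (2*U**2 + U)) = (-1 + U)*(U + (U + 2*U**2)) = (-1 + U)*(2*U + 2*U**2))
n(M) = -4 + M**2 (n(M) = -3 + (2*M*(-1 + M**2))/(M + M) = -3 + (2*M*(-1 + M**2))/((2*M)) = -3 + (1/(2*M))*(2*M*(-1 + M**2)) = -3 + (-1 + M**2) = -4 + M**2)
n(-176) + 33373 = (-4 + (-176)**2) + 33373 = (-4 + 30976) + 33373 = 30972 + 33373 = 64345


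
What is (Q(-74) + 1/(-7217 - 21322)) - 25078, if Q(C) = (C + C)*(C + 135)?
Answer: -973351135/28539 ≈ -34106.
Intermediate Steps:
Q(C) = 2*C*(135 + C) (Q(C) = (2*C)*(135 + C) = 2*C*(135 + C))
(Q(-74) + 1/(-7217 - 21322)) - 25078 = (2*(-74)*(135 - 74) + 1/(-7217 - 21322)) - 25078 = (2*(-74)*61 + 1/(-28539)) - 25078 = (-9028 - 1/28539) - 25078 = -257650093/28539 - 25078 = -973351135/28539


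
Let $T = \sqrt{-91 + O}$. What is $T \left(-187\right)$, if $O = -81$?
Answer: $- 374 i \sqrt{43} \approx - 2452.5 i$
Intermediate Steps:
$T = 2 i \sqrt{43}$ ($T = \sqrt{-91 - 81} = \sqrt{-172} = 2 i \sqrt{43} \approx 13.115 i$)
$T \left(-187\right) = 2 i \sqrt{43} \left(-187\right) = - 374 i \sqrt{43}$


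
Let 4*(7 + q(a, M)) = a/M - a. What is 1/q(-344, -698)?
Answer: 349/27614 ≈ 0.012639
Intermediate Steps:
q(a, M) = -7 - a/4 + a/(4*M) (q(a, M) = -7 + (a/M - a)/4 = -7 + (-a + a/M)/4 = -7 + (-a/4 + a/(4*M)) = -7 - a/4 + a/(4*M))
1/q(-344, -698) = 1/((1/4)*(-344 - 1*(-698)*(28 - 344))/(-698)) = 1/((1/4)*(-1/698)*(-344 - 1*(-698)*(-316))) = 1/((1/4)*(-1/698)*(-344 - 220568)) = 1/((1/4)*(-1/698)*(-220912)) = 1/(27614/349) = 349/27614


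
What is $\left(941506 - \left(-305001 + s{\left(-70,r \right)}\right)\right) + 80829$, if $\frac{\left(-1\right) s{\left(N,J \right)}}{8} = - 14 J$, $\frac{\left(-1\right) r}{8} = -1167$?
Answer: $281704$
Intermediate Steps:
$r = 9336$ ($r = \left(-8\right) \left(-1167\right) = 9336$)
$s{\left(N,J \right)} = 112 J$ ($s{\left(N,J \right)} = - 8 \left(- 14 J\right) = 112 J$)
$\left(941506 - \left(-305001 + s{\left(-70,r \right)}\right)\right) + 80829 = \left(941506 + \left(305001 - 112 \cdot 9336\right)\right) + 80829 = \left(941506 + \left(305001 - 1045632\right)\right) + 80829 = \left(941506 - 740631\right) + 80829 = 200875 + 80829 = 281704$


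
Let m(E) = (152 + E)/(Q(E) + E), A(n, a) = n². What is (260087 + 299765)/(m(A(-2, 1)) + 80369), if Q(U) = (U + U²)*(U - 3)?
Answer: 1119704/160751 ≈ 6.9655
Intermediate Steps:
Q(U) = (-3 + U)*(U + U²) (Q(U) = (U + U²)*(-3 + U) = (-3 + U)*(U + U²))
m(E) = (152 + E)/(E + E*(-3 + E² - 2*E)) (m(E) = (152 + E)/(E*(-3 + E² - 2*E) + E) = (152 + E)/(E + E*(-3 + E² - 2*E)))
(260087 + 299765)/(m(A(-2, 1)) + 80369) = (260087 + 299765)/((152 + (-2)²)/(((-2)²)*(-2 + ((-2)²)² - 2*(-2)²)) + 80369) = 559852/((152 + 4)/(4*(-2 + 4² - 2*4)) + 80369) = 559852/((¼)*156/(-2 + 16 - 8) + 80369) = 559852/((¼)*156/6 + 80369) = 559852/((¼)*(⅙)*156 + 80369) = 559852/(13/2 + 80369) = 559852/(160751/2) = 559852*(2/160751) = 1119704/160751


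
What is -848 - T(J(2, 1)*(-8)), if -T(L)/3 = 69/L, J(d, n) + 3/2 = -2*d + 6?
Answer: -3599/4 ≈ -899.75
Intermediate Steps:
J(d, n) = 9/2 - 2*d (J(d, n) = -3/2 + (-2*d + 6) = -3/2 + (6 - 2*d) = 9/2 - 2*d)
T(L) = -207/L
-848 - T(J(2, 1)*(-8)) = -848 - (-207)/((9/2 - 2*2)*(-8)) = -848 - (-207)/((9/2 - 4)*(-8)) = -848 - (-207)/((½)*(-8)) = -848 - (-207)/(-4) = -848 - (-207)*(-1)/4 = -848 - 1*207/4 = -848 - 207/4 = -3599/4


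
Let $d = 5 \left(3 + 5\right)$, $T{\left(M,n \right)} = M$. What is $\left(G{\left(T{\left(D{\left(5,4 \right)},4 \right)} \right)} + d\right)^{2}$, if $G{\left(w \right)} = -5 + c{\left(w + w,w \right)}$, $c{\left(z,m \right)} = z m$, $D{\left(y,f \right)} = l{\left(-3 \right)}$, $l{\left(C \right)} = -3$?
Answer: $2809$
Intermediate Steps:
$D{\left(y,f \right)} = -3$
$c{\left(z,m \right)} = m z$
$G{\left(w \right)} = -5 + 2 w^{2}$ ($G{\left(w \right)} = -5 + w \left(w + w\right) = -5 + w 2 w = -5 + 2 w^{2}$)
$d = 40$ ($d = 5 \cdot 8 = 40$)
$\left(G{\left(T{\left(D{\left(5,4 \right)},4 \right)} \right)} + d\right)^{2} = \left(\left(-5 + 2 \left(-3\right)^{2}\right) + 40\right)^{2} = \left(\left(-5 + 2 \cdot 9\right) + 40\right)^{2} = \left(\left(-5 + 18\right) + 40\right)^{2} = \left(13 + 40\right)^{2} = 53^{2} = 2809$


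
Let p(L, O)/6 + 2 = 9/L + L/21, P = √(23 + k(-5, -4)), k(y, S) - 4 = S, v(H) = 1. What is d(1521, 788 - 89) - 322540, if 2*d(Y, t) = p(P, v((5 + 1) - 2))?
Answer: -322546 + 212*√23/161 ≈ -3.2254e+5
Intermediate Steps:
k(y, S) = 4 + S
P = √23 (P = √(23 + (4 - 4)) = √(23 + 0) = √23 ≈ 4.7958)
p(L, O) = -12 + 54/L + 2*L/7 (p(L, O) = -12 + 6*(9/L + L/21) = -12 + (54/L + 2*L/7) = -12 + 54/L + 2*L/7)
d(Y, t) = -6 + 212*√23/161 (d(Y, t) = (-12 + 54/(√23) + 2*√23/7)/2 = (-12 + 54*(√23/23) + 2*√23/7)/2 = (-12 + 54*√23/23 + 2*√23/7)/2 = (-12 + 424*√23/161)/2 = -6 + 212*√23/161)
d(1521, 788 - 89) - 322540 = (-6 + 212*√23/161) - 322540 = -322546 + 212*√23/161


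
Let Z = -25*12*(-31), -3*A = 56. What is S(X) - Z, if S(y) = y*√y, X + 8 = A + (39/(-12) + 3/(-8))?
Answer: -9300 - 727*I*√4362/288 ≈ -9300.0 - 166.72*I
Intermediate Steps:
A = -56/3 (A = -⅓*56 = -56/3 ≈ -18.667)
X = -727/24 (X = -8 + (-56/3 + (39/(-12) + 3/(-8))) = -8 + (-56/3 + (39*(-1/12) + 3*(-⅛))) = -8 + (-56/3 + (-13/4 - 3/8)) = -8 + (-56/3 - 29/8) = -8 - 535/24 = -727/24 ≈ -30.292)
Z = 9300 (Z = -300*(-31) = 9300)
S(y) = y^(3/2)
S(X) - Z = (-727/24)^(3/2) - 1*9300 = -727*I*√4362/288 - 9300 = -9300 - 727*I*√4362/288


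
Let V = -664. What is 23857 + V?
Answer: 23193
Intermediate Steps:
23857 + V = 23857 - 664 = 23193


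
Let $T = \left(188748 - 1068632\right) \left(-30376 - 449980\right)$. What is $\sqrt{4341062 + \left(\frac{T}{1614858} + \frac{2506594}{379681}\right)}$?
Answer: $\frac{4 \sqrt{27036374396909473620881088414}}{306565450149} \approx 2145.4$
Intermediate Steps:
$T = 422657558704$ ($T = - 879884 \left(-30376 - 449980\right) = \left(-879884\right) \left(-480356\right) = 422657558704$)
$\sqrt{4341062 + \left(\frac{T}{1614858} + \frac{2506594}{379681}\right)} = \sqrt{4341062 + \left(\frac{422657558704}{1614858} + \frac{2506594}{379681}\right)} = \sqrt{4341062 + \left(422657558704 \cdot \frac{1}{1614858} + 2506594 \cdot \frac{1}{379681}\right)} = \sqrt{4341062 + \left(\frac{211328779352}{807429} + \frac{2506594}{379681}\right)} = \sqrt{4341062 + \frac{80239546169833538}{306565450149}} = \sqrt{\frac{1411059172324551776}{306565450149}} = \frac{4 \sqrt{27036374396909473620881088414}}{306565450149}$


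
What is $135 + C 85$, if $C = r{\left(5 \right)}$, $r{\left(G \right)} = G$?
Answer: $560$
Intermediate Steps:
$C = 5$
$135 + C 85 = 135 + 5 \cdot 85 = 135 + 425 = 560$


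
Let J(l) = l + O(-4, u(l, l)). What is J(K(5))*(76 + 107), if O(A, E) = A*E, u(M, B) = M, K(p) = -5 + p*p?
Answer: -10980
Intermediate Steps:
K(p) = -5 + p²
J(l) = -3*l (J(l) = l - 4*l = -3*l)
J(K(5))*(76 + 107) = (-3*(-5 + 5²))*(76 + 107) = -3*(-5 + 25)*183 = -3*20*183 = -60*183 = -10980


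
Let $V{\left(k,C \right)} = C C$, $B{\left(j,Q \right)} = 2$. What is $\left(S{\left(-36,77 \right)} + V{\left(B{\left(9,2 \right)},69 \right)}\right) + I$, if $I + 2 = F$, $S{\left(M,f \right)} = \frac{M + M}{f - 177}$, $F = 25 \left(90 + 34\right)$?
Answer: $\frac{196493}{25} \approx 7859.7$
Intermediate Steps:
$F = 3100$ ($F = 25 \cdot 124 = 3100$)
$S{\left(M,f \right)} = \frac{2 M}{-177 + f}$
$V{\left(k,C \right)} = C^{2}$
$I = 3098$ ($I = -2 + 3100 = 3098$)
$\left(S{\left(-36,77 \right)} + V{\left(B{\left(9,2 \right)},69 \right)}\right) + I = \left(2 \left(-36\right) \frac{1}{-177 + 77} + 69^{2}\right) + 3098 = \left(2 \left(-36\right) \frac{1}{-100} + 4761\right) + 3098 = \left(2 \left(-36\right) \left(- \frac{1}{100}\right) + 4761\right) + 3098 = \left(\frac{18}{25} + 4761\right) + 3098 = \frac{119043}{25} + 3098 = \frac{196493}{25}$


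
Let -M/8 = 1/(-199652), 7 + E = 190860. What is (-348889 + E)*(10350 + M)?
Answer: -81641326799872/49913 ≈ -1.6357e+9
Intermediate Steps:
E = 190853 (E = -7 + 190860 = 190853)
M = 2/49913 (M = -8/(-199652) = -8*(-1/199652) = 2/49913 ≈ 4.0070e-5)
(-348889 + E)*(10350 + M) = (-348889 + 190853)*(10350 + 2/49913) = -158036*516599552/49913 = -81641326799872/49913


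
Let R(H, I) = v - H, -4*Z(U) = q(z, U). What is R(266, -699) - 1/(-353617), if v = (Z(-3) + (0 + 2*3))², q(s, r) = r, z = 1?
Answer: -1247207143/5657872 ≈ -220.44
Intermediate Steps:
Z(U) = -U/4
v = 729/16 (v = (-¼*(-3) + (0 + 2*3))² = (¾ + (0 + 6))² = (¾ + 6)² = (27/4)² = 729/16 ≈ 45.563)
R(H, I) = 729/16 - H
R(266, -699) - 1/(-353617) = (729/16 - 1*266) - 1/(-353617) = (729/16 - 266) - 1*(-1/353617) = -3527/16 + 1/353617 = -1247207143/5657872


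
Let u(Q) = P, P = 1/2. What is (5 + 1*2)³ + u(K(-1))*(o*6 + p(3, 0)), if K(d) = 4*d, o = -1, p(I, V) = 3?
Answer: 683/2 ≈ 341.50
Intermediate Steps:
P = ½ ≈ 0.50000
u(Q) = ½
(5 + 1*2)³ + u(K(-1))*(o*6 + p(3, 0)) = (5 + 1*2)³ + (-1*6 + 3)/2 = (5 + 2)³ + (-6 + 3)/2 = 7³ + (½)*(-3) = 343 - 3/2 = 683/2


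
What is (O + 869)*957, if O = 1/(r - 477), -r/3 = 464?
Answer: 518107040/623 ≈ 8.3163e+5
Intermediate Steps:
r = -1392 (r = -3*464 = -1392)
O = -1/1869 (O = 1/(-1392 - 477) = 1/(-1869) = -1/1869 ≈ -0.00053505)
(O + 869)*957 = (-1/1869 + 869)*957 = (1624160/1869)*957 = 518107040/623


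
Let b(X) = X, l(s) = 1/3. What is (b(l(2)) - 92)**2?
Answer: 75625/9 ≈ 8402.8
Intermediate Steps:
l(s) = 1/3
(b(l(2)) - 92)**2 = (1/3 - 92)**2 = (-275/3)**2 = 75625/9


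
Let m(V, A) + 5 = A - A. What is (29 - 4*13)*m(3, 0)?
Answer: 115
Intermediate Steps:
m(V, A) = -5 (m(V, A) = -5 + (A - A) = -5 + 0 = -5)
(29 - 4*13)*m(3, 0) = (29 - 4*13)*(-5) = (29 - 52)*(-5) = -23*(-5) = 115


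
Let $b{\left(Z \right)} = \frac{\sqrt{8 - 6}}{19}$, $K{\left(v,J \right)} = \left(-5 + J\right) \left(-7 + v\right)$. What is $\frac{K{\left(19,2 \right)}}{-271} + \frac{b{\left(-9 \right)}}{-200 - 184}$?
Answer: $\frac{36}{271} - \frac{\sqrt{2}}{7296} \approx 0.13265$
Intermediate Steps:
$K{\left(v,J \right)} = \left(-7 + v\right) \left(-5 + J\right)$
$b{\left(Z \right)} = \frac{\sqrt{2}}{19}$ ($b{\left(Z \right)} = \sqrt{2} \cdot \frac{1}{19} = \frac{\sqrt{2}}{19}$)
$\frac{K{\left(19,2 \right)}}{-271} + \frac{b{\left(-9 \right)}}{-200 - 184} = \frac{35 - 14 - 95 + 2 \cdot 19}{-271} + \frac{\frac{1}{19} \sqrt{2}}{-200 - 184} = \left(35 - 14 - 95 + 38\right) \left(- \frac{1}{271}\right) + \frac{\frac{1}{19} \sqrt{2}}{-384} = \left(-36\right) \left(- \frac{1}{271}\right) + \frac{\sqrt{2}}{19} \left(- \frac{1}{384}\right) = \frac{36}{271} - \frac{\sqrt{2}}{7296}$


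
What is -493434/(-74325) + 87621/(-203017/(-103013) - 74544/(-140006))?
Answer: 15657157426790296311/447220947267925 ≈ 35010.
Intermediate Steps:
-493434/(-74325) + 87621/(-203017/(-103013) - 74544/(-140006)) = -493434*(-1/74325) + 87621/(-203017*(-1/103013) - 74544*(-1/140006)) = 164478/24775 + 87621/(203017/103013 + 37272/70003) = 164478/24775 + 87621/(18051299587/7211219039) = 164478/24775 + 87621*(7211219039/18051299587) = 164478/24775 + 631854223416219/18051299587 = 15657157426790296311/447220947267925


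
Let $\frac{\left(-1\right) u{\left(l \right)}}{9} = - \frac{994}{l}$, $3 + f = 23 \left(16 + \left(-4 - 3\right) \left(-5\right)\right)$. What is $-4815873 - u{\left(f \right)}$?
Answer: $- \frac{313032242}{65} \approx -4.8159 \cdot 10^{6}$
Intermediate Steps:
$f = 1170$ ($f = -3 + 23 \left(16 + \left(-4 - 3\right) \left(-5\right)\right) = -3 + 23 \left(16 - -35\right) = -3 + 23 \left(16 + 35\right) = -3 + 23 \cdot 51 = -3 + 1173 = 1170$)
$u{\left(l \right)} = \frac{8946}{l}$ ($u{\left(l \right)} = - 9 \left(- \frac{994}{l}\right) = \frac{8946}{l}$)
$-4815873 - u{\left(f \right)} = -4815873 - \frac{8946}{1170} = -4815873 - 8946 \cdot \frac{1}{1170} = -4815873 - \frac{497}{65} = - \frac{313032242}{65}$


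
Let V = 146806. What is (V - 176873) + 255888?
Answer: 225821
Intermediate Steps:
(V - 176873) + 255888 = (146806 - 176873) + 255888 = -30067 + 255888 = 225821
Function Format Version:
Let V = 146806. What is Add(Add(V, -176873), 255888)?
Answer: 225821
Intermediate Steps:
Add(Add(V, -176873), 255888) = Add(Add(146806, -176873), 255888) = Add(-30067, 255888) = 225821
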